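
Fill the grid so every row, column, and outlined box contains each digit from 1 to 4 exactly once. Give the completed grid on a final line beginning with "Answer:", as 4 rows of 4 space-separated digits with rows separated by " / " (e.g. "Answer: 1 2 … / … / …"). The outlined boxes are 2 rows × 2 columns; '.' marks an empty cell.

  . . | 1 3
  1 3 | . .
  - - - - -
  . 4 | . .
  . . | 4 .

Step 1. [r3c3∈{2,3}] 3 has one home in col 3: r3c3, so r3c3=3.
Step 2. [r3c1∈{2}] only 2 remains possible at r3c1 ⇒ r3c1=2.
Step 3. [r4c4∈{1,2}] r4c4 is the only open cell in row 4 admitting 2, so r4c4=2.
Step 4. [r2c3∈{2}] r2c3's peers cover all but 2. So r2c3=2.
Step 5. [r2c4∈{4}] nothing but 4 survives at r2c4. So r2c4=4.
Step 6. [r1c1∈{4}] nothing but 4 survives at r1c1. So r1c1=4.
Step 7. [r4c1∈{3}] r4c1's peers cover all but 3. So r4c1=3.
Step 8. [r4c2∈{1}] r4c2 is down to just 1 ⇒ r4c2=1.
Step 9. [r3c4∈{1}] r3c4's peers cover all but 1. So r3c4=1.
Step 10. [r1c2∈{2}] nothing but 2 survives at r1c2, so r1c2=2.

Answer: 4 2 1 3 / 1 3 2 4 / 2 4 3 1 / 3 1 4 2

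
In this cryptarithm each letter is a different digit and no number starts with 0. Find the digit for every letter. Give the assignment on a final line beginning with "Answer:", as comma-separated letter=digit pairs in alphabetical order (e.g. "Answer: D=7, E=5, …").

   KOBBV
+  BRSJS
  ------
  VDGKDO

Step 1. [col 1: V + S ≡ O (mod 10)] no forcing yet in column 1 (carry-in 0); O=3 is free and consistent — try it, so O=3.
Step 2. [col 1: V + S ≡ O (mod 10)] several values work for V in column 1 (V + S ≡ O (mod 10), carry-in 0); try V=1 ⇒ V=1.
Step 3. [col 1: V + S ≡ O (mod 10)] column 1: given V=1, O=3, carry-in 0, and digits 1,3 already taken and all letters distinct, V+S≡O (mod 10) forces S=2 ⇒ S=2.
Step 4. [col 2: B + J ≡ D (mod 10)] no forcing yet in column 2 (carry-in 0); B=5 is free and consistent — try it ⇒ B=5.
Step 5. [col 2: B + J ≡ D (mod 10)] no forcing yet in column 2 (carry-in 0); J=9 is free and consistent — try it ⇒ J=9.
Step 6. [col 2: B + J ≡ D (mod 10)] in column 2 we have B+J≡D with carry-in 0; given B=5, J=9 and digits 1,2,3,5,9 already taken and all letters distinct, that pins D to 4. So D=4.
Step 7. [col 3: B + S ≡ K (mod 10)] column 3 reads B+S+carry(1)=K with B=5, S=2; with digits 1,2,3,4,5,9 already taken and all letters distinct, the only value for K is 8 ⇒ K=8.
Step 8. [col 4: O + R ≡ G (mod 10)] in column 4 we have O+R≡G with carry-in 0; given O=3 and digits 1,2,3,4,5,8,9 already taken and all letters distinct, that pins R to 7, so R=7.
Step 9. [col 4: O + R ≡ G (mod 10)] in column 4 we have O+R≡G with carry-in 0; given O=3, R=7 and digits 1,2,3,4,5,7,8,9 already taken and all letters distinct, that pins G to 0 ⇒ G=0.

Answer: B=5, D=4, G=0, J=9, K=8, O=3, R=7, S=2, V=1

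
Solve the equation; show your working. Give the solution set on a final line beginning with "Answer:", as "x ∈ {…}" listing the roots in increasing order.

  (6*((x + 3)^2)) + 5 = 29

Step 1. [(6*((x + 3)^2)) + 5 = 29] subtract 5: x sits inside (… + 5) ⇒ sub: 6*((x + 3)^2) = 24.
Step 2. [6*((x + 3)^2) = 24] 6·(inner) — divide through by 6, so div: (x + 3)^2 = 4.
Step 3. [(x + 3)^2 = 4] √ both sides: 4 ≥ 0 gives two branches, so sqrt: x + 3 = 2 or -2.
Step 4. [x + 3 = 2 or -2] subtract 3: x sits inside (… + 3), so sub: x = -1 or -5.

Answer: x ∈ {-5, -1}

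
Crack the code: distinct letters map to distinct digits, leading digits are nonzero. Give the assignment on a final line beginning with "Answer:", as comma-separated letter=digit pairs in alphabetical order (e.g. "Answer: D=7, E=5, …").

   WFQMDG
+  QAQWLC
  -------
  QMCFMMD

Step 1. [col 1: G + C ≡ D (mod 10)] column 1 (G + C ≡ D (mod 10), carry-in 0) doesn't pin C yet; pick C=8 and continue ⇒ C=8.
Step 2. [col 1: G + C ≡ D (mod 10)] several values work for G in column 1 (G + C ≡ D (mod 10), carry-in 0); try G=4 ⇒ G=4.
Step 3. [Q] the sum has 7 digits but both addends have 6; that extra leading digit Q is the final carry, namely 1. So Q=1.
Step 4. [col 1: G + C ≡ D (mod 10)] column 1: given G=4, C=8, carry-in 0, and digits 1,4,8 already taken and all letters distinct, G+C≡D (mod 10) forces D=2, so D=2.
Step 5. [col 2: D + L ≡ M (mod 10)] no forcing yet in column 2 (carry-in 1); L=7 is free and consistent — try it. So L=7.
Step 6. [col 2: D + L ≡ M (mod 10)] column 2: given D=2, L=7, carry-in 1, and digits 1,2,4,7,8 already taken and all letters distinct, D+L≡M (mod 10) forces M=0 ⇒ M=0.
Step 7. [col 3: M + W ≡ M (mod 10)] from column 3 (M=0, carry-in 1, digits 0,1,2,4,7,8 already taken and all letters distinct): W must equal 9 ⇒ W=9.
Step 8. [col 4: Q + Q ≡ F (mod 10)] column 4: given Q=1, carry-in 1, and digits 0,1,2,4,7,8,9 already taken and all letters distinct, Q+Q≡F (mod 10) forces F=3. So F=3.
Step 9. [col 5: F + A ≡ C (mod 10)] in column 5 we have F+A≡C with carry-in 0; given F=3, C=8 and digits 0,1,2,3,4,7,8,9 already taken and all letters distinct, that pins A to 5. So A=5.

Answer: A=5, C=8, D=2, F=3, G=4, L=7, M=0, Q=1, W=9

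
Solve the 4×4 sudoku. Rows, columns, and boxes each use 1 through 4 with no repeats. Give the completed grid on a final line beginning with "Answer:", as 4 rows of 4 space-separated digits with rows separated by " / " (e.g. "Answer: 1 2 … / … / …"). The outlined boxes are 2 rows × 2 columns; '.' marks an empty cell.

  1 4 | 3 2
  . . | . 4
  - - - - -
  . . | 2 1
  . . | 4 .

Step 1. [r3c2∈{3}] only 3 remains possible at r3c2, so r3c2=3.
Step 2. [r4c1∈{2}] r4c1 is down to just 2, so r4c1=2.
Step 3. [r2c2∈{2}] r2c2 is down to just 2. So r2c2=2.
Step 4. [r2c3∈{1}] r2c3 has the single candidate 1, so r2c3=1.
Step 5. [r3c1∈{4}] only 4 remains possible at r3c1, so r3c1=4.
Step 6. [r4c4∈{3}] only 3 remains possible at r4c4 ⇒ r4c4=3.
Step 7. [r4c2∈{1}] only 1 remains possible at r4c2. So r4c2=1.
Step 8. [r2c1∈{3}] only 3 remains possible at r2c1, so r2c1=3.

Answer: 1 4 3 2 / 3 2 1 4 / 4 3 2 1 / 2 1 4 3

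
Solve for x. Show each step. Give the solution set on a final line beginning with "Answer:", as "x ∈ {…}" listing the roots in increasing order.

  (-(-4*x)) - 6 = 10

Step 1. [(-(-4*x)) - 6 = 10] the outer -6 inverts by adding 6, so sub: -(-4*x) = 16.
Step 2. [-(-4*x) = 16] flip signs both sides. So neg: -4*x = -16.
Step 3. [-4*x = -16] -4·(inner) — divide through by -4, so div: x = 4.

Answer: x ∈ {4}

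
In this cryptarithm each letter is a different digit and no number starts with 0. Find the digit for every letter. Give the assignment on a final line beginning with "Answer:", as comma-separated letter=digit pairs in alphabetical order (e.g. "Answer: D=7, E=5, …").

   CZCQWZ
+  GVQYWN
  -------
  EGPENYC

Step 1. [col 1: Z + N ≡ C (mod 10)] no forcing yet in column 1 (carry-in 0); N=3 is free and consistent — try it ⇒ N=3.
Step 2. [col 1: Z + N ≡ C (mod 10)] C=9 is one option consistent with column 1 (Z + N ≡ C (mod 10), carry-in 0) — take it ⇒ C=9.
Step 3. [col 1: Z + N ≡ C (mod 10)] in column 1 we have Z+N≡C with carry-in 0; given N=3, C=9 and digits 3,9 already taken and all letters distinct, that pins Z to 6 ⇒ Z=6.
Step 4. [col 2: W + W ≡ Y (mod 10)] several values work for Y in column 2 (W + W ≡ Y (mod 10), carry-in 0); try Y=0, so Y=0.
Step 5. [col 2: W + W ≡ Y (mod 10)] in column 2 we have W+W≡Y with carry-in 0; given Y=0 and digits 0,3,6,9 already taken and all letters distinct, that pins W to 5, so W=5.
Step 6. [col 3: Q + Y ≡ N (mod 10)] column 3 reads Q+Y+carry(1)=N with Y=0, N=3; with digits 0,3,5,6,9 already taken and all letters distinct, the only value for Q is 2, so Q=2.
Step 7. [col 4: C + Q ≡ E (mod 10)] column 4: given C=9, Q=2, carry-in 0, and digits 0,2,3,5,6,9 already taken and all letters distinct, C+Q≡E (mod 10) forces E=1, so E=1.
Step 8. [col 5: Z + V ≡ P (mod 10)] in column 5 we have Z+V≡P with carry-in 1; given Z=6 and digits 0,1,2,3,5,6,9 already taken and all letters distinct, that pins P to 4. So P=4.
Step 9. [col 5: Z + V ≡ P (mod 10)] column 5: given Z=6, P=4, carry-in 1, and digits 0,1,2,3,4,5,6,9 already taken and all letters distinct, Z+V≡P (mod 10) forces V=7 ⇒ V=7.
Step 10. [col 6: C + G ≡ G (mod 10)] column 6: given C=9, carry-in 1, and digits 0,1,2,3,4,5,6,7,9 already taken and all letters distinct, C+G≡G (mod 10) forces G=8, so G=8.

Answer: C=9, E=1, G=8, N=3, P=4, Q=2, V=7, W=5, Y=0, Z=6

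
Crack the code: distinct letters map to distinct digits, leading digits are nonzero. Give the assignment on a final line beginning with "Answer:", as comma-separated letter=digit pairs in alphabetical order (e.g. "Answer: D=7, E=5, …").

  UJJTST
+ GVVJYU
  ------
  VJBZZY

Step 1. [col 1: T + U ≡ Y (mod 10)] no forcing yet in column 1 (carry-in 0); T=7 is free and consistent — try it. So T=7.
Step 2. [col 1: T + U ≡ Y (mod 10)] U=6 is one option consistent with column 1 (T + U ≡ Y (mod 10), carry-in 0) — take it, so U=6.
Step 3. [col 1: T + U ≡ Y (mod 10)] in column 1 we have T+U≡Y with carry-in 0; given T=7, U=6 and digits 6,7 already taken and all letters distinct, that pins Y to 3 ⇒ Y=3.
Step 4. [col 2: S + Y ≡ Z (mod 10)] Z=8 is one option consistent with column 2 (S + Y ≡ Z (mod 10), carry-in 1) — take it. So Z=8.
Step 5. [col 2: S + Y ≡ Z (mod 10)] column 2 reads S+Y+carry(1)=Z with Y=3, Z=8; with digits 3,6,7,8 already taken and all letters distinct, the only value for S is 4. So S=4.
Step 6. [col 3: T + J ≡ Z (mod 10)] in column 3 we have T+J≡Z with carry-in 0; given T=7, Z=8 and digits 3,4,6,7,8 already taken and all letters distinct, that pins J to 1. So J=1.
Step 7. [col 4: J + V ≡ B (mod 10)] in column 4 we have J+V≡B with carry-in 0; given J=1 and digits 1,3,4,6,7,8 already taken and all letters distinct, that pins B to 0. So B=0.
Step 8. [col 4: J + V ≡ B (mod 10)] from column 4 (J=1, B=0, carry-in 0, digits 0,1,3,4,6,7,8 already taken and all letters distinct): V must equal 9. So V=9.
Step 9. [col 6: U + G ≡ V (mod 10)] from column 6 (U=6, V=9, carry-in 1, digits 0,1,3,4,6,7,8,9 already taken and all letters distinct): G must equal 2, so G=2.

Answer: B=0, G=2, J=1, S=4, T=7, U=6, V=9, Y=3, Z=8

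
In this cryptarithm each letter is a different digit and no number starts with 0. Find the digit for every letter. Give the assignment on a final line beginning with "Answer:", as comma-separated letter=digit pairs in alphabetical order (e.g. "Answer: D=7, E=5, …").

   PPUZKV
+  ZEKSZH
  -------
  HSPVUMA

Step 1. [col 1: V + H ≡ A (mod 10)] no forcing yet in column 1 (carry-in 0); H=1 is free and consistent — try it ⇒ H=1.
Step 2. [col 1: V + H ≡ A (mod 10)] column 1 (V + H ≡ A (mod 10), carry-in 0) doesn't pin A yet; pick A=5 and continue, so A=5.
Step 3. [col 1: V + H ≡ A (mod 10)] column 1 reads V+H+carry(0)=A with H=1, A=5; with digits 1,5 already taken and all letters distinct, the only value for V is 4. So V=4.
Step 4. [col 2: K + Z ≡ M (mod 10)] column 2 (K + Z ≡ M (mod 10), carry-in 0) doesn't pin Z yet; pick Z=7 and continue. So Z=7.
Step 5. [col 2: K + Z ≡ M (mod 10)] column 2 (K + Z ≡ M (mod 10), carry-in 0) doesn't pin M yet; pick M=3 and continue, so M=3.
Step 6. [col 2: K + Z ≡ M (mod 10)] column 2: given Z=7, M=3, carry-in 0, and digits 1,3,4,5,7 already taken and all letters distinct, K+Z≡M (mod 10) forces K=6, so K=6.
Step 7. [col 3: Z + S ≡ U (mod 10)] column 3 (Z + S ≡ U (mod 10), carry-in 1) doesn't pin U yet; pick U=8 and continue ⇒ U=8.
Step 8. [col 3: Z + S ≡ U (mod 10)] in column 3 we have Z+S≡U with carry-in 1; given Z=7, U=8 and digits 1,3,4,5,6,7,8 already taken and all letters distinct, that pins S to 0. So S=0.
Step 9. [col 5: P + E ≡ P (mod 10)] column 5 reads P+E+carry(1)=P with nothing yet; with digits 0,1,3,4,5,6,7,8 already taken and all letters distinct, the only value for E is 9, so E=9.
Step 10. [col 5: P + E ≡ P (mod 10)] column 5: given E=9, carry-in 1, and digits 0,1,3,4,5,6,7,8,9 already taken and all letters distinct, P+E≡P (mod 10) forces P=2 ⇒ P=2.

Answer: A=5, E=9, H=1, K=6, M=3, P=2, S=0, U=8, V=4, Z=7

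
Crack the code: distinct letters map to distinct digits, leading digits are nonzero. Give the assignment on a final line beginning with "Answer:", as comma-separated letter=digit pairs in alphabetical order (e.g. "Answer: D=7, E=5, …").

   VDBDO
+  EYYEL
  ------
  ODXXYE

Step 1. [col 1: O + L ≡ E (mod 10)] no forcing yet in column 1 (carry-in 0); E=5 is free and consistent — try it, so E=5.
Step 2. [col 1: O + L ≡ E (mod 10)] no forcing yet in column 1 (carry-in 0); O=1 is free and consistent — try it ⇒ O=1.
Step 3. [col 1: O + L ≡ E (mod 10)] column 1 reads O+L+carry(0)=E with O=1, E=5; with digits 1,5 already taken and all letters distinct, the only value for L is 4 ⇒ L=4.
Step 4. [col 2: D + E ≡ Y (mod 10)] D=2 is one option consistent with column 2 (D + E ≡ Y (mod 10), carry-in 0) — take it ⇒ D=2.
Step 5. [col 2: D + E ≡ Y (mod 10)] in column 2 we have D+E≡Y with carry-in 0; given D=2, E=5 and digits 1,2,4,5 already taken and all letters distinct, that pins Y to 7. So Y=7.
Step 6. [col 3: B + Y ≡ X (mod 10)] X=0 is one option consistent with column 3 (B + Y ≡ X (mod 10), carry-in 0) — take it, so X=0.
Step 7. [col 3: B + Y ≡ X (mod 10)] column 3: given Y=7, X=0, carry-in 0, and digits 0,1,2,4,5,7 already taken and all letters distinct, B+Y≡X (mod 10) forces B=3. So B=3.
Step 8. [col 5: V + E ≡ D (mod 10)] column 5 reads V+E+carry(1)=D with E=5, D=2; with digits 0,1,2,3,4,5,7 already taken and all letters distinct, the only value for V is 6 ⇒ V=6.

Answer: B=3, D=2, E=5, L=4, O=1, V=6, X=0, Y=7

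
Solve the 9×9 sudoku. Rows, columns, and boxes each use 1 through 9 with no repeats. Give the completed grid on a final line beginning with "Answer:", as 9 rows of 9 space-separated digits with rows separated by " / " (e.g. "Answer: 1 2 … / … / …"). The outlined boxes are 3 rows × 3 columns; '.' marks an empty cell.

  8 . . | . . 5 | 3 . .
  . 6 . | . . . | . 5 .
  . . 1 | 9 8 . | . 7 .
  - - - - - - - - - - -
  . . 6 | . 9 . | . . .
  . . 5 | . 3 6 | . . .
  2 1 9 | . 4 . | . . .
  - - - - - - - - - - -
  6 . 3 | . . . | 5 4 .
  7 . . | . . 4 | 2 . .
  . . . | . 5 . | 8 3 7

Step 1. [r5c1∈{4}] r5c1 is down to just 4, so r5c1=4.
Step 2. [r2c9∈{1,2,4,8,9}] row 2 places 8 nowhere but r2c9, so r2c9=8.
Step 3. [r9c4∈{1,2,6}] 6 has one home in row 9: r9c4, so r9c4=6.
Step 4. [r8c5∈{1}] nothing but 1 survives at r8c5 ⇒ r8c5=1.
Step 5. [r7c9∈{1,9}] row 7 places 1 nowhere but r7c9. So r7c9=1.
Step 6. [r4c1∈{3}] r4c1 is down to just 3. So r4c1=3.
Step 7. [r3c2∈{2,3,4,5}] 3 has one home in col 2: r3c2 ⇒ r3c2=3.
Step 8. [r3c6∈{2}] r3c6 is down to just 2. So r3c6=2.
Step 9. [r2c5∈{7}] only 7 remains possible at r2c5, so r2c5=7.
Step 10. [r2c3∈{2,4}] r2c3 is the only open cell in row 2 admitting 2 ⇒ r2c3=2.
Step 11. [r8c3∈{8}] r8c3's peers cover all but 8, so r8c3=8.
Step 12. [r2c1∈{9}] r2c1's peers cover all but 9 ⇒ r2c1=9.
Step 13. [r5c7∈{1,7,9}] col 7 places 9 nowhere but r5c7. So r5c7=9.
Step 14. [r5c9∈{2}] r5c9 is down to just 2, so r5c9=2.
Step 15. [r4c4∈{1,2,5,7,8}] in row 4, 2 fits only at r4c4 ⇒ r4c4=2.
Step 16. [r1c8∈{1,2,6,9}] r1c8 is the only open cell in row 1 admitting 2. So r1c8=2.
Step 17. [r1c4∈{1,4}] across row 1, 1 lands solely at r1c4. So r1c4=1.
Step 18. [r4c6∈{1,7,8}] r4c6 is the only open cell in col 6 admitting 1. So r4c6=1.
Step 19. [r1c9∈{4,6,9}] 9 has one home in row 1: r1c9, so r1c9=9.
Step 20. [r9c2∈{2,4,9}] row 9 places 2 nowhere but r9c2 ⇒ r9c2=2.
Step 21. [r8c9∈{6}] only 6 remains possible at r8c9 ⇒ r8c9=6.
Step 22. [r3c9∈{4}] only 4 remains possible at r3c9 ⇒ r3c9=4.
Step 23. [r4c8∈{8}] r4c8 has the single candidate 8 ⇒ r4c8=8.
Step 24. [r4c2∈{7}] r4c2 is down to just 7 ⇒ r4c2=7.
Step 25. [r5c4∈{7,8}] r5c4 is the only open cell in row 5 admitting 7. So r5c4=7.
Step 26. [r7c4∈{8}] only 8 remains possible at r7c4 ⇒ r7c4=8.
Step 27. [r7c2∈{9}] r7c2's peers cover all but 9 ⇒ r7c2=9.
Step 28. [r2c6∈{3}] r2c6's peers cover all but 3, so r2c6=3.
Step 29. [r6c7∈{6,7}] row 6 places 7 nowhere but r6c7. So r6c7=7.
Step 30. [r9c3∈{4}] r9c3's peers cover all but 4 ⇒ r9c3=4.
Step 31. [r6c9∈{3,5}] across row 6, 3 lands solely at r6c9, so r6c9=3.
Step 32. [r4c9∈{5}] nothing but 5 survives at r4c9, so r4c9=5.
Step 33. [r2c7∈{1}] r2c7 is down to just 1. So r2c7=1.
Step 34. [r8c2∈{5}] r8c2 is down to just 5, so r8c2=5.
Step 35. [r8c8∈{9}] only 9 remains possible at r8c8. So r8c8=9.
Step 36. [r8c4∈{3}] only 3 remains possible at r8c4 ⇒ r8c4=3.
Step 37. [r3c7∈{6}] only 6 remains possible at r3c7, so r3c7=6.
Step 38. [r1c5∈{6}] nothing but 6 survives at r1c5, so r1c5=6.
Step 39. [r9c6∈{9}] r9c6 has the single candidate 9. So r9c6=9.
Step 40. [r5c2∈{8}] nothing but 8 survives at r5c2, so r5c2=8.
Step 41. [r6c4∈{5}] r6c4 has the single candidate 5 ⇒ r6c4=5.
Step 42. [r7c6∈{7}] r7c6 is down to just 7. So r7c6=7.
Step 43. [r2c4∈{4}] r2c4 is down to just 4 ⇒ r2c4=4.
Step 44. [r6c8∈{6}] r6c8 is down to just 6, so r6c8=6.
Step 45. [r9c1∈{1}] only 1 remains possible at r9c1 ⇒ r9c1=1.
Step 46. [r4c7∈{4}] only 4 remains possible at r4c7 ⇒ r4c7=4.
Step 47. [r1c3∈{7}] r1c3's peers cover all but 7. So r1c3=7.
Step 48. [r5c8∈{1}] only 1 remains possible at r5c8, so r5c8=1.
Step 49. [r6c6∈{8}] r6c6 has the single candidate 8, so r6c6=8.
Step 50. [r3c1∈{5}] nothing but 5 survives at r3c1. So r3c1=5.
Step 51. [r1c2∈{4}] r1c2 is down to just 4, so r1c2=4.
Step 52. [r7c5∈{2}] nothing but 2 survives at r7c5, so r7c5=2.

Answer: 8 4 7 1 6 5 3 2 9 / 9 6 2 4 7 3 1 5 8 / 5 3 1 9 8 2 6 7 4 / 3 7 6 2 9 1 4 8 5 / 4 8 5 7 3 6 9 1 2 / 2 1 9 5 4 8 7 6 3 / 6 9 3 8 2 7 5 4 1 / 7 5 8 3 1 4 2 9 6 / 1 2 4 6 5 9 8 3 7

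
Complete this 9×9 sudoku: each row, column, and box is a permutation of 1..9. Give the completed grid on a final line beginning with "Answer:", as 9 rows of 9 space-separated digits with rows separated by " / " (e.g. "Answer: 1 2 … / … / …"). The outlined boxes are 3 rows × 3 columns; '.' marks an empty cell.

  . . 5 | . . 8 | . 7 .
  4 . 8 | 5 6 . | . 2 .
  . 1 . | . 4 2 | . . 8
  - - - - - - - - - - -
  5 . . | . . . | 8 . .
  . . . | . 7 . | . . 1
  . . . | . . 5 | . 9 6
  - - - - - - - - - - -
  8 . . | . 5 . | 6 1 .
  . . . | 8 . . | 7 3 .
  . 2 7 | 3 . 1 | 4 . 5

Step 1. [r9c1∈{6,9}] r9c1 is the only open cell in row 9 admitting 6, so r9c1=6.
Step 2. [r4c8∈{4}] r4c8 has the single candidate 4. So r4c8=4.
Step 3. [r9c5∈{9}] r9c5's peers cover all but 9. So r9c5=9.
Step 4. [r1c2∈{3,6,9}] in row 1, 6 fits only at r1c2, so r1c2=6.
Step 5. [r5c2∈{3,4,8,9}] 8 has one home in row 5: r5c2 ⇒ r5c2=8.
Step 6. [r1c1∈{2,3,9}] r1c1 is the only open cell in row 1 admitting 2 ⇒ r1c1=2.
Step 7. [r8c5∈{2}] nothing but 2 survives at r8c5, so r8c5=2.
Step 8. [r8c9∈{9}] nothing but 9 survives at r8c9, so r8c9=9.
Step 9. [r2c9∈{3}] only 3 remains possible at r2c9. So r2c9=3.
Step 10. [r1c5∈{1,3}] across row 1, 3 lands solely at r1c5. So r1c5=3.
Step 11. [r4c5∈{1}] r4c5 has the single candidate 1. So r4c5=1.
Step 12. [r8c6∈{4,6}] row 8 places 6 nowhere but r8c6, so r8c6=6.
Step 13. [r2c7∈{1,9}] r2c7 is the only open cell in row 2 admitting 1 ⇒ r2c7=1.
Step 14. [r4c9∈{2,7}] in col 9, 7 fits only at r4c9 ⇒ r4c9=7.
Step 15. [r5c8∈{5}] nothing but 5 survives at r5c8 ⇒ r5c8=5.
Step 16. [r1c7∈{9}] r1c7 is down to just 9. So r1c7=9.
Step 17. [r8c1∈{1}] nothing but 1 survives at r8c1 ⇒ r8c1=1.
Step 18. [r8c3∈{4}] only 4 remains possible at r8c3, so r8c3=4.
Step 19. [r6c2∈{3,4,7}] across col 2, 4 lands solely at r6c2. So r6c2=4.
Step 20. [r6c4∈{2}] r6c4 is down to just 2 ⇒ r6c4=2.
Step 21. [r4c3∈{2,3,6,9}] 2 has one home in row 4: r4c3 ⇒ r4c3=2.
Step 22. [r6c7∈{3}] r6c7 has the single candidate 3. So r6c7=3.
Step 23. [r5c3∈{3,6,9}] 6 has one home in col 3: r5c3 ⇒ r5c3=6.
Step 24. [r2c2∈{7,9}] in col 2, 7 fits only at r2c2, so r2c2=7.
Step 25. [r2c6∈{9}] r2c6 has the single candidate 9. So r2c6=9.
Step 26. [r4c6∈{3}] r4c6's peers cover all but 3. So r4c6=3.
Step 27. [r4c2∈{9}] only 9 remains possible at r4c2. So r4c2=9.
Step 28. [r5c6∈{4}] only 4 remains possible at r5c6 ⇒ r5c6=4.
Step 29. [r7c3∈{3,9}] row 7 places 9 nowhere but r7c3. So r7c3=9.
Step 30. [r5c1∈{3}] only 3 remains possible at r5c1, so r5c1=3.
Step 31. [r3c4∈{7}] r3c4 has the single candidate 7, so r3c4=7.
Step 32. [r3c8∈{6}] r3c8 is down to just 6. So r3c8=6.
Step 33. [r6c5∈{8}] only 8 remains possible at r6c5 ⇒ r6c5=8.
Step 34. [r1c4∈{1}] r1c4 has the single candidate 1 ⇒ r1c4=1.
Step 35. [r4c4∈{6}] only 6 remains possible at r4c4, so r4c4=6.
Step 36. [r7c2∈{3}] r7c2 has the single candidate 3 ⇒ r7c2=3.
Step 37. [r3c3∈{3}] nothing but 3 survives at r3c3 ⇒ r3c3=3.
Step 38. [r7c9∈{2}] r7c9 is down to just 2 ⇒ r7c9=2.
Step 39. [r7c6∈{7}] nothing but 7 survives at r7c6, so r7c6=7.
Step 40. [r6c3∈{1}] r6c3's peers cover all but 1. So r6c3=1.
Step 41. [r8c2∈{5}] r8c2 is down to just 5, so r8c2=5.
Step 42. [r5c7∈{2}] r5c7 has the single candidate 2 ⇒ r5c7=2.
Step 43. [r9c8∈{8}] r9c8 is down to just 8 ⇒ r9c8=8.
Step 44. [r5c4∈{9}] r5c4 has the single candidate 9. So r5c4=9.
Step 45. [r3c1∈{9}] r3c1's peers cover all but 9. So r3c1=9.
Step 46. [r1c9∈{4}] only 4 remains possible at r1c9 ⇒ r1c9=4.
Step 47. [r7c4∈{4}] r7c4 has the single candidate 4, so r7c4=4.
Step 48. [r6c1∈{7}] only 7 remains possible at r6c1, so r6c1=7.
Step 49. [r3c7∈{5}] only 5 remains possible at r3c7, so r3c7=5.

Answer: 2 6 5 1 3 8 9 7 4 / 4 7 8 5 6 9 1 2 3 / 9 1 3 7 4 2 5 6 8 / 5 9 2 6 1 3 8 4 7 / 3 8 6 9 7 4 2 5 1 / 7 4 1 2 8 5 3 9 6 / 8 3 9 4 5 7 6 1 2 / 1 5 4 8 2 6 7 3 9 / 6 2 7 3 9 1 4 8 5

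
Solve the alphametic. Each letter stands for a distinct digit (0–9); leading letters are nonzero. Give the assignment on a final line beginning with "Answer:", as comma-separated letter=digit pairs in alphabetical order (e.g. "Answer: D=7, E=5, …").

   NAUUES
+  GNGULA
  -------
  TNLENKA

Step 1. [col 1: S + A ≡ A (mod 10)] column 1 reads S+A+carry(0)=A with nothing yet; with all letters distinct, none taken yet, the only value for S is 0 ⇒ S=0.
Step 2. [col 1: S + A ≡ A (mod 10)] no forcing yet in column 1 (carry-in 0); A=8 is free and consistent — try it ⇒ A=8.
Step 3. [T] the sum has 7 digits but both addends have 6; that extra leading digit T is the final carry, namely 1. So T=1.
Step 4. [col 2: E + L ≡ K (mod 10)] no forcing yet in column 2 (carry-in 0); E=2 is free and consistent — try it, so E=2.
Step 5. [col 2: E + L ≡ K (mod 10)] no forcing yet in column 2 (carry-in 0); K=7 is free and consistent — try it, so K=7.
Step 6. [col 2: E + L ≡ K (mod 10)] from column 2 (E=2, K=7, carry-in 0, digits 0,1,2,7,8 already taken and all letters distinct): L must equal 5. So L=5.
Step 7. [col 3: U + U ≡ N (mod 10)] column 3: given nothing yet, carry-in 0, and digits 0,1,2,5,7,8 already taken and all letters distinct, U+U≡N (mod 10) forces N=6, so N=6.
Step 8. [col 3: U + U ≡ N (mod 10)] column 3: given N=6, carry-in 0, and digits 0,1,2,5,6,7,8 already taken and all letters distinct, U+U≡N (mod 10) forces U=3 ⇒ U=3.
Step 9. [col 4: U + G ≡ E (mod 10)] column 4 reads U+G+carry(0)=E with U=3, E=2; with digits 0,1,2,3,5,6,7,8 already taken and all letters distinct, the only value for G is 9 ⇒ G=9.

Answer: A=8, E=2, G=9, K=7, L=5, N=6, S=0, T=1, U=3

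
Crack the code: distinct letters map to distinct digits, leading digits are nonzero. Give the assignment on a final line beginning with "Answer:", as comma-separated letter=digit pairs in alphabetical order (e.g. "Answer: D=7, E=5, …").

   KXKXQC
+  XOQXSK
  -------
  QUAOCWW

Step 1. [col 1: C + K ≡ W (mod 10)] no forcing yet in column 1 (carry-in 0); W=0 is free and consistent — try it, so W=0.
Step 2. [col 1: C + K ≡ W (mod 10)] C=3 is one option consistent with column 1 (C + K ≡ W (mod 10), carry-in 0) — take it, so C=3.
Step 3. [col 1: C + K ≡ W (mod 10)] from column 1 (C=3, W=0, carry-in 0, digits 0,3 already taken and all letters distinct): K must equal 7, so K=7.
Step 4. [col 2: Q + S ≡ W (mod 10)] several values work for S in column 2 (Q + S ≡ W (mod 10), carry-in 1); try S=8 ⇒ S=8.
Step 5. [col 2: Q + S ≡ W (mod 10)] column 2: given S=8, W=0, carry-in 1, and digits 0,3,7,8 already taken and all letters distinct, Q+S≡W (mod 10) forces Q=1 ⇒ Q=1.
Step 6. [col 3: X + X ≡ C (mod 10)] column 3 reads X+X+carry(1)=C with C=3; with digits 0,1,3,7,8 already taken and all letters distinct, the only value for X is 6. So X=6.
Step 7. [col 4: K + Q ≡ O (mod 10)] column 4 reads K+Q+carry(1)=O with K=7, Q=1; with digits 0,1,3,6,7,8 already taken and all letters distinct, the only value for O is 9 ⇒ O=9.
Step 8. [col 5: X + O ≡ A (mod 10)] column 5 reads X+O+carry(0)=A with X=6, O=9; with digits 0,1,3,6,7,8,9 already taken and all letters distinct, the only value for A is 5. So A=5.
Step 9. [col 6: K + X ≡ U (mod 10)] column 6 reads K+X+carry(1)=U with K=7, X=6; with digits 0,1,3,5,6,7,8,9 already taken and all letters distinct, the only value for U is 4, so U=4.

Answer: A=5, C=3, K=7, O=9, Q=1, S=8, U=4, W=0, X=6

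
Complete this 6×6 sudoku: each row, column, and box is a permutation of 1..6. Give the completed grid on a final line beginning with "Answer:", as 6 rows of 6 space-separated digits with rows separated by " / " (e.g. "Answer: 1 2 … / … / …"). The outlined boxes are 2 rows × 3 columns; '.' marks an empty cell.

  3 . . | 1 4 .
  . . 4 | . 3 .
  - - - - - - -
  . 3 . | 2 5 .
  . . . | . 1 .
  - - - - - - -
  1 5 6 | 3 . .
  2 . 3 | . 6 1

Step 1. [r5c6∈{2,4}] in row 5, 4 fits only at r5c6 ⇒ r5c6=4.
Step 2. [r3c6∈{6}] r3c6 is down to just 6. So r3c6=6.
Step 3. [r1c2∈{2,6}] row 1 places 6 nowhere but r1c2, so r1c2=6.
Step 4. [r2c1∈{5}] r2c1 is down to just 5. So r2c1=5.
Step 5. [r1c3∈{2}] r1c3's peers cover all but 2 ⇒ r1c3=2.
Step 6. [r4c4∈{4}] only 4 remains possible at r4c4 ⇒ r4c4=4.
Step 7. [r5c5∈{2}] r5c5's peers cover all but 2. So r5c5=2.
Step 8. [r6c2∈{4}] r6c2 has the single candidate 4. So r6c2=4.
Step 9. [r2c6∈{2}] r2c6's peers cover all but 2, so r2c6=2.
Step 10. [r4c1∈{6}] r4c1 has the single candidate 6, so r4c1=6.
Step 11. [r4c6∈{3}] r4c6 has the single candidate 3. So r4c6=3.
Step 12. [r2c2∈{1}] r2c2's peers cover all but 1. So r2c2=1.
Step 13. [r4c2∈{2}] r4c2 has the single candidate 2. So r4c2=2.
Step 14. [r4c3∈{5}] r4c3 has the single candidate 5, so r4c3=5.
Step 15. [r2c4∈{6}] r2c4 has the single candidate 6. So r2c4=6.
Step 16. [r6c4∈{5}] r6c4 has the single candidate 5 ⇒ r6c4=5.
Step 17. [r3c1∈{4}] r3c1 has the single candidate 4. So r3c1=4.
Step 18. [r1c6∈{5}] nothing but 5 survives at r1c6. So r1c6=5.
Step 19. [r3c3∈{1}] r3c3 has the single candidate 1. So r3c3=1.

Answer: 3 6 2 1 4 5 / 5 1 4 6 3 2 / 4 3 1 2 5 6 / 6 2 5 4 1 3 / 1 5 6 3 2 4 / 2 4 3 5 6 1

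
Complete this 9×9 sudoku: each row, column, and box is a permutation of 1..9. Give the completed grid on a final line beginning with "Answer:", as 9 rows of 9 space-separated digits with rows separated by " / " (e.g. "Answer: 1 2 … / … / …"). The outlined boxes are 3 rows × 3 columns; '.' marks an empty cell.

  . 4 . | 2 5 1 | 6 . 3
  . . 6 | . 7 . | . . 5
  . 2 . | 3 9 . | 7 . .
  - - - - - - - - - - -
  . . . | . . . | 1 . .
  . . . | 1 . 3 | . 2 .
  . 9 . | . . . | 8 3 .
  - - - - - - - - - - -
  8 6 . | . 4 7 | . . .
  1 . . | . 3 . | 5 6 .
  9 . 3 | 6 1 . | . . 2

Step 1. [r4c8∈{4,5,7,9}] col 8 places 5 nowhere but r4c8. So r4c8=5.
Step 2. [r8c3∈{2,4,7}] in box 7, 4 fits only at r8c3, so r8c3=4.
Step 3. [r1c1∈{7}] nothing but 7 survives at r1c1 ⇒ r1c1=7.
Step 4. [r8c6∈{2,8,9}] across row 8, 2 lands solely at r8c6. So r8c6=2.
Step 5. [r4c6∈{4,6,8,9}] in col 6, 9 fits only at r4c6 ⇒ r4c6=9.
Step 6. [r9c8∈{4,7,8}] col 8 places 7 nowhere but r9c8, so r9c8=7.
Step 7. [r9c6∈{5,8}] r9c6 is the only open cell in row 9 admitting 8, so r9c6=8.
Step 8. [r6c6∈{4,5,6}] col 6 places 5 nowhere but r6c6. So r6c6=5.
Step 9. [r2c6∈{4}] r2c6 is down to just 4 ⇒ r2c6=4.
Step 10. [r2c2∈{1,3,8}] 1 has one home in col 2: r2c2 ⇒ r2c2=1.
Step 11. [r4c2∈{3,7,8}] across col 2, 3 lands solely at r4c2 ⇒ r4c2=3.
Step 12. [r5c2∈{5,7,8}] across col 2, 8 lands solely at r5c2. So r5c2=8.
Step 13. [r5c5∈{6}] only 6 remains possible at r5c5 ⇒ r5c5=6.
Step 14. [r3c8∈{1,4,8}] col 8 places 4 nowhere but r3c8. So r3c8=4.
Step 15. [r7c3∈{2,5}] row 7 places 2 nowhere but r7c3 ⇒ r7c3=2.
Step 16. [r4c3∈{7}] only 7 remains possible at r4c3. So r4c3=7.
Step 17. [r5c9∈{4,7,9}] in row 5, 7 fits only at r5c9 ⇒ r5c9=7.
Step 18. [r5c7∈{4,9}] r5c7 is the only open cell in row 5 admitting 9 ⇒ r5c7=9.
Step 19. [r2c8∈{8,9}] r2c8 is the only open cell in row 2 admitting 9 ⇒ r2c8=9.
Step 20. [r5c1∈{4,5}] row 5 places 4 nowhere but r5c1 ⇒ r5c1=4.
Step 21. [r1c8∈{8}] r1c8 is down to just 8. So r1c8=8.
Step 22. [r4c5∈{2,8}] across col 5, 8 lands solely at r4c5, so r4c5=8.
Step 23. [r4c1∈{2,6}] across row 4, 2 lands solely at r4c1 ⇒ r4c1=2.
Step 24. [r4c9∈{4,6}] in row 4, 6 fits only at r4c9, so r4c9=6.
Step 25. [r8c4∈{9}] only 9 remains possible at r8c4 ⇒ r8c4=9.
Step 26. [r6c4∈{4,7}] 7 has one home in row 6: r6c4, so r6c4=7.
Step 27. [r5c3∈{5}] r5c3 has the single candidate 5 ⇒ r5c3=5.
Step 28. [r7c8∈{1}] r7c8 has the single candidate 1 ⇒ r7c8=1.
Step 29. [r4c4∈{4}] r4c4's peers cover all but 4 ⇒ r4c4=4.
Step 30. [r3c9∈{1}] nothing but 1 survives at r3c9. So r3c9=1.
Step 31. [r3c3∈{8}] r3c3's peers cover all but 8 ⇒ r3c3=8.
Step 32. [r9c2∈{5}] r9c2 is down to just 5 ⇒ r9c2=5.
Step 33. [r3c6∈{6}] nothing but 6 survives at r3c6 ⇒ r3c6=6.
Step 34. [r2c7∈{2}] r2c7's peers cover all but 2 ⇒ r2c7=2.
Step 35. [r6c1∈{6}] nothing but 6 survives at r6c1 ⇒ r6c1=6.
Step 36. [r7c9∈{9}] r7c9 has the single candidate 9, so r7c9=9.
Step 37. [r7c4∈{5}] only 5 remains possible at r7c4, so r7c4=5.
Step 38. [r8c9∈{8}] only 8 remains possible at r8c9, so r8c9=8.
Step 39. [r7c7∈{3}] r7c7 has the single candidate 3, so r7c7=3.
Step 40. [r2c1∈{3}] only 3 remains possible at r2c1, so r2c1=3.
Step 41. [r8c2∈{7}] r8c2 is down to just 7, so r8c2=7.
Step 42. [r6c9∈{4}] r6c9's peers cover all but 4 ⇒ r6c9=4.
Step 43. [r6c3∈{1}] only 1 remains possible at r6c3, so r6c3=1.
Step 44. [r9c7∈{4}] r9c7 is down to just 4 ⇒ r9c7=4.
Step 45. [r1c3∈{9}] r1c3's peers cover all but 9, so r1c3=9.
Step 46. [r2c4∈{8}] r2c4 is down to just 8, so r2c4=8.
Step 47. [r3c1∈{5}] r3c1's peers cover all but 5 ⇒ r3c1=5.
Step 48. [r6c5∈{2}] only 2 remains possible at r6c5 ⇒ r6c5=2.

Answer: 7 4 9 2 5 1 6 8 3 / 3 1 6 8 7 4 2 9 5 / 5 2 8 3 9 6 7 4 1 / 2 3 7 4 8 9 1 5 6 / 4 8 5 1 6 3 9 2 7 / 6 9 1 7 2 5 8 3 4 / 8 6 2 5 4 7 3 1 9 / 1 7 4 9 3 2 5 6 8 / 9 5 3 6 1 8 4 7 2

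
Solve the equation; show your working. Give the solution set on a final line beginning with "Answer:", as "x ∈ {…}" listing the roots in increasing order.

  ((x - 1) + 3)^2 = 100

Step 1. [((x - 1) + 3)^2 = 100] 100 ≥ 0, LHS is (·)² — take ±√, so sqrt: (x - 1) + 3 = 10 or -10.
Step 2. [(x - 1) + 3 = 10 or -10] subtract 3: x sits inside (… + 3), so sub: x - 1 = 7 or -13.
Step 3. [x - 1 = 7 or -13] 1 comes off first (add 1) ⇒ sub: x = 8 or -12.

Answer: x ∈ {-12, 8}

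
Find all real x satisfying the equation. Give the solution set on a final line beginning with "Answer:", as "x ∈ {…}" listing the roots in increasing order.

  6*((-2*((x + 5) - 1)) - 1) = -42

Step 1. [6*((-2*((x + 5) - 1)) - 1) = -42] LHS = 6·(…); ÷6 both sides ⇒ div: (-2*((x + 5) - 1)) - 1 = -7.
Step 2. [(-2*((x + 5) - 1)) - 1 = -7] the outer -1 inverts by adding 1. So sub: -2*((x + 5) - 1) = -6.
Step 3. [-2*((x + 5) - 1) = -6] -2 out front; divide by -2. So div: (x + 5) - 1 = 3.
Step 4. [(x + 5) - 1 = 3] 1 comes off first (add 1). So sub: x + 5 = 4.
Step 5. [x + 5 = 4] the outer +5 inverts by subtracting 5, so sub: x = -1.

Answer: x ∈ {-1}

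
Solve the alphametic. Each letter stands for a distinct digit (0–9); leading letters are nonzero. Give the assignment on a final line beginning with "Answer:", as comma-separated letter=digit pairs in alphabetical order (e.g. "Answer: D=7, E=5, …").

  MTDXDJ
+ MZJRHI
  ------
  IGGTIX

Step 1. [col 1: J + I ≡ X (mod 10)] several values work for J in column 1 (J + I ≡ X (mod 10), carry-in 0); try J=7 ⇒ J=7.
Step 2. [col 1: J + I ≡ X (mod 10)] column 1 (J + I ≡ X (mod 10), carry-in 0) doesn't pin I yet; pick I=9 and continue. So I=9.
Step 3. [col 1: J + I ≡ X (mod 10)] from column 1 (J=7, I=9, carry-in 0, digits 7,9 already taken and all letters distinct): X must equal 6 ⇒ X=6.
Step 4. [col 2: D + H ≡ I (mod 10)] several values work for D in column 2 (D + H ≡ I (mod 10), carry-in 1); try D=3, so D=3.
Step 5. [col 2: D + H ≡ I (mod 10)] in column 2 we have D+H≡I with carry-in 1; given D=3, I=9 and digits 3,6,7,9 already taken and all letters distinct, that pins H to 5 ⇒ H=5.
Step 6. [col 3: X + R ≡ T (mod 10)] column 3 (X + R ≡ T (mod 10), carry-in 0) doesn't pin T yet; pick T=8 and continue ⇒ T=8.
Step 7. [col 3: X + R ≡ T (mod 10)] column 3 reads X+R+carry(0)=T with X=6, T=8; with digits 3,5,6,7,8,9 already taken and all letters distinct, the only value for R is 2 ⇒ R=2.
Step 8. [col 4: D + J ≡ G (mod 10)] column 4: given D=3, J=7, carry-in 0, and digits 2,3,5,6,7,8,9 already taken and all letters distinct, D+J≡G (mod 10) forces G=0. So G=0.
Step 9. [col 5: T + Z ≡ G (mod 10)] column 5 reads T+Z+carry(1)=G with T=8, G=0; with digits 0,2,3,5,6,7,8,9 already taken and all letters distinct, the only value for Z is 1 ⇒ Z=1.
Step 10. [col 6: M + M ≡ I (mod 10)] from column 6 (I=9, carry-in 1, digits 0,1,2,3,5,6,7,8,9 already taken and all letters distinct): M must equal 4, so M=4.

Answer: D=3, G=0, H=5, I=9, J=7, M=4, R=2, T=8, X=6, Z=1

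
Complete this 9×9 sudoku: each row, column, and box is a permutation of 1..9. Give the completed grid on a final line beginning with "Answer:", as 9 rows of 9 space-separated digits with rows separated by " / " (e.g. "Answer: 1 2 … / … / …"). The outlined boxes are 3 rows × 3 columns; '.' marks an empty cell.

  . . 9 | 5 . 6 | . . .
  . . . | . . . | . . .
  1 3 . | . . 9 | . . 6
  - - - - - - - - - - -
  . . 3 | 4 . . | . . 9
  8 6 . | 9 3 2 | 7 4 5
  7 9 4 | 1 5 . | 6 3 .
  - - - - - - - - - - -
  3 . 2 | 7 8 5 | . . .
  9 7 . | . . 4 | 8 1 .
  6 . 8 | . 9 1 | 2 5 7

Step 1. [r2c6∈{3,7,8}] 3 has one home in col 6: r2c6 ⇒ r2c6=3.
Step 2. [r6c9∈{2,8}] in row 6, 2 fits only at r6c9. So r6c9=2.
Step 3. [r4c8∈{8}] nothing but 8 survives at r4c8. So r4c8=8.
Step 4. [r7c9∈{4}] nothing but 4 survives at r7c9 ⇒ r7c9=4.
Step 5. [r1c7∈{1,3,4}] across col 7, 3 lands solely at r1c7 ⇒ r1c7=3.
Step 6. [r8c4∈{2,3,6}] 6 has one home in col 4: r8c4, so r8c4=6.
Step 7. [r8c5∈{2}] only 2 remains possible at r8c5 ⇒ r8c5=2.
Step 8. [r2c3∈{5,6,7}] 6 has one home in row 2: r2c3. So r2c3=6.
Step 9. [r3c3∈{5,7}] col 3 places 7 nowhere but r3c3, so r3c3=7.
Step 10. [r3c8∈{2}] r3c8's peers cover all but 2. So r3c8=2.
Step 11. [r2c4∈{2,8}] r2c4 is the only open cell in col 4 admitting 2, so r2c4=2.
Step 12. [r3c5∈{4}] r3c5 is down to just 4, so r3c5=4.
Step 13. [r2c7∈{1,4,5,9}] in col 7, 4 fits only at r2c7, so r2c7=4.
Step 14. [r2c1∈{5}] only 5 remains possible at r2c1. So r2c1=5.
Step 15. [r4c1∈{2}] nothing but 2 survives at r4c1, so r4c1=2.
Step 16. [r1c2∈{2,4,8}] r1c2 is the only open cell in row 1 admitting 2 ⇒ r1c2=2.
Step 17. [r2c8∈{7,9}] row 2 places 9 nowhere but r2c8. So r2c8=9.
Step 18. [r2c5∈{1,7}] r2c5 is the only open cell in row 2 admitting 7 ⇒ r2c5=7.
Step 19. [r2c9∈{1,8}] row 2 places 1 nowhere but r2c9. So r2c9=1.
Step 20. [r4c2∈{1,5}] across row 4, 5 lands solely at r4c2, so r4c2=5.
Step 21. [r1c5∈{1}] nothing but 1 survives at r1c5, so r1c5=1.
Step 22. [r4c5∈{6}] nothing but 6 survives at r4c5 ⇒ r4c5=6.
Step 23. [r1c8∈{7}] r1c8's peers cover all but 7. So r1c8=7.
Step 24. [r8c9∈{3}] nothing but 3 survives at r8c9, so r8c9=3.
Step 25. [r3c4∈{8}] nothing but 8 survives at r3c4 ⇒ r3c4=8.
Step 26. [r7c7∈{9}] r7c7 has the single candidate 9, so r7c7=9.
Step 27. [r4c7∈{1}] r4c7 is down to just 1. So r4c7=1.
Step 28. [r7c2∈{1}] r7c2's peers cover all but 1. So r7c2=1.
Step 29. [r9c2∈{4}] only 4 remains possible at r9c2 ⇒ r9c2=4.
Step 30. [r9c4∈{3}] nothing but 3 survives at r9c4, so r9c4=3.
Step 31. [r4c6∈{7}] r4c6 has the single candidate 7 ⇒ r4c6=7.
Step 32. [r1c9∈{8}] r1c9 is down to just 8 ⇒ r1c9=8.
Step 33. [r3c7∈{5}] nothing but 5 survives at r3c7 ⇒ r3c7=5.
Step 34. [r1c1∈{4}] only 4 remains possible at r1c1. So r1c1=4.
Step 35. [r7c8∈{6}] nothing but 6 survives at r7c8, so r7c8=6.
Step 36. [r2c2∈{8}] only 8 remains possible at r2c2. So r2c2=8.
Step 37. [r6c6∈{8}] r6c6 has the single candidate 8. So r6c6=8.
Step 38. [r5c3∈{1}] r5c3 is down to just 1 ⇒ r5c3=1.
Step 39. [r8c3∈{5}] r8c3 is down to just 5. So r8c3=5.

Answer: 4 2 9 5 1 6 3 7 8 / 5 8 6 2 7 3 4 9 1 / 1 3 7 8 4 9 5 2 6 / 2 5 3 4 6 7 1 8 9 / 8 6 1 9 3 2 7 4 5 / 7 9 4 1 5 8 6 3 2 / 3 1 2 7 8 5 9 6 4 / 9 7 5 6 2 4 8 1 3 / 6 4 8 3 9 1 2 5 7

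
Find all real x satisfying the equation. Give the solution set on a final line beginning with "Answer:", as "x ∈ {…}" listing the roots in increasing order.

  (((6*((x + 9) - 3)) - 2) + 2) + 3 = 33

Step 1. [(((6*((x + 9) - 3)) - 2) + 2) + 3 = 33] peel the +3: subtract 3 from each side ⇒ sub: ((6*((x + 9) - 3)) - 2) + 2 = 30.
Step 2. [((6*((x + 9) - 3)) - 2) + 2 = 30] subtract 2: x sits inside (… + 2). So sub: (6*((x + 9) - 3)) - 2 = 28.
Step 3. [(6*((x + 9) - 3)) - 2 = 28] add 2: x sits inside (… - 2) ⇒ sub: 6*((x + 9) - 3) = 30.
Step 4. [6*((x + 9) - 3) = 30] LHS = 6·(…); ÷6 both sides, so div: (x + 9) - 3 = 5.
Step 5. [(x + 9) - 3 = 5] the outer -3 inverts by adding 3. So sub: x + 9 = 8.
Step 6. [x + 9 = 8] the outer +9 inverts by subtracting 9. So sub: x = -1.

Answer: x ∈ {-1}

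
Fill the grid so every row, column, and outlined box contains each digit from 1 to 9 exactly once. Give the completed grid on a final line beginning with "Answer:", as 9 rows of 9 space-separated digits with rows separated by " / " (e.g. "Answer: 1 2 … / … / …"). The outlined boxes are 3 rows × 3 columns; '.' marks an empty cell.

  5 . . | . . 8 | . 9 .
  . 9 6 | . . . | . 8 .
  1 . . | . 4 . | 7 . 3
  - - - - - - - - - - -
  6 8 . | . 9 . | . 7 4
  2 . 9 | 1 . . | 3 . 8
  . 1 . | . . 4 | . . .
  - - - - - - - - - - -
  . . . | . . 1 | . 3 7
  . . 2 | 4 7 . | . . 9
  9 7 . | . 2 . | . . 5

Step 1. [r7c7∈{2,4,6,8}] 2 has one home in row 7: r7c7 ⇒ r7c7=2.
Step 2. [r4c7∈{1,5}] in row 4, 1 fits only at r4c7, so r4c7=1.
Step 3. [r5c6∈{5,6,7}] across row 5, 7 lands solely at r5c6 ⇒ r5c6=7.
Step 4. [r3c2∈{2}] nothing but 2 survives at r3c2 ⇒ r3c2=2.
Step 5. [r9c3∈{1,3,4,8}] across col 3, 1 lands solely at r9c3, so r9c3=1.
Step 6. [r7c4∈{5,6,8,9}] 9 has one home in row 7: r7c4. So r7c4=9.
Step 7. [r6c8∈{2,5,6}] r6c8 is the only open cell in col 8 admitting 2, so r6c8=2.
Step 8. [r6c9∈{6}] only 6 remains possible at r6c9 ⇒ r6c9=6.
Step 9. [r5c8∈{5}] nothing but 5 survives at r5c8, so r5c8=5.
Step 10. [r3c8∈{6}] only 6 remains possible at r3c8. So r3c8=6.
Step 11. [r3c4∈{5}] only 5 remains possible at r3c4. So r3c4=5.
Step 12. [r1c7∈{4}] nothing but 4 survives at r1c7, so r1c7=4.
Step 13. [r1c2∈{3}] r1c2 is down to just 3 ⇒ r1c2=3.
Step 14. [r7c3∈{4,5,8}] in col 3, 4 fits only at r7c3. So r7c3=4.
Step 15. [r1c3∈{7}] nothing but 7 survives at r1c3, so r1c3=7.
Step 16. [r8c1∈{3,8}] across box 7, 3 lands solely at r8c1. So r8c1=3.
Step 17. [r8c7∈{6,8}] across row 8, 8 lands solely at r8c7. So r8c7=8.
Step 18. [r9c4∈{3,6,8}] across row 9, 8 lands solely at r9c4 ⇒ r9c4=8.
Step 19. [r6c4∈{3}] r6c4 is down to just 3 ⇒ r6c4=3.
Step 20. [r4c4∈{2}] nothing but 2 survives at r4c4. So r4c4=2.
Step 21. [r4c6∈{5}] nothing but 5 survives at r4c6, so r4c6=5.
Step 22. [r8c6∈{6}] nothing but 6 survives at r8c6, so r8c6=6.
Step 23. [r2c5∈{1,3}] 3 has one home in col 5: r2c5. So r2c5=3.
Step 24. [r1c9∈{1,2}] 2 has one home in row 1: r1c9 ⇒ r1c9=2.
Step 25. [r7c5∈{5}] only 5 remains possible at r7c5, so r7c5=5.
Step 26. [r1c5∈{1,6}] across row 1, 1 lands solely at r1c5 ⇒ r1c5=1.
Step 27. [r6c1∈{7}] r6c1 has the single candidate 7, so r6c1=7.
Step 28. [r9c6∈{3}] r9c6 has the single candidate 3. So r9c6=3.
Step 29. [r7c1∈{8}] r7c1 is down to just 8. So r7c1=8.
Step 30. [r2c1∈{4}] nothing but 4 survives at r2c1, so r2c1=4.
Step 31. [r7c2∈{6}] r7c2 has the single candidate 6, so r7c2=6.
Step 32. [r1c4∈{6}] nothing but 6 survives at r1c4. So r1c4=6.
Step 33. [r6c3∈{5}] r6c3 is down to just 5, so r6c3=5.
Step 34. [r3c6∈{9}] r3c6 has the single candidate 9. So r3c6=9.
Step 35. [r2c7∈{5}] r2c7's peers cover all but 5 ⇒ r2c7=5.
Step 36. [r8c8∈{1}] r8c8 has the single candidate 1, so r8c8=1.
Step 37. [r2c4∈{7}] r2c4's peers cover all but 7. So r2c4=7.
Step 38. [r6c5∈{8}] r6c5 is down to just 8 ⇒ r6c5=8.
Step 39. [r8c2∈{5}] only 5 remains possible at r8c2. So r8c2=5.
Step 40. [r9c8∈{4}] nothing but 4 survives at r9c8. So r9c8=4.
Step 41. [r4c3∈{3}] r4c3 has the single candidate 3, so r4c3=3.
Step 42. [r3c3∈{8}] nothing but 8 survives at r3c3 ⇒ r3c3=8.
Step 43. [r5c2∈{4}] only 4 remains possible at r5c2 ⇒ r5c2=4.
Step 44. [r9c7∈{6}] r9c7's peers cover all but 6 ⇒ r9c7=6.
Step 45. [r5c5∈{6}] only 6 remains possible at r5c5 ⇒ r5c5=6.
Step 46. [r6c7∈{9}] nothing but 9 survives at r6c7. So r6c7=9.
Step 47. [r2c6∈{2}] only 2 remains possible at r2c6. So r2c6=2.
Step 48. [r2c9∈{1}] nothing but 1 survives at r2c9 ⇒ r2c9=1.

Answer: 5 3 7 6 1 8 4 9 2 / 4 9 6 7 3 2 5 8 1 / 1 2 8 5 4 9 7 6 3 / 6 8 3 2 9 5 1 7 4 / 2 4 9 1 6 7 3 5 8 / 7 1 5 3 8 4 9 2 6 / 8 6 4 9 5 1 2 3 7 / 3 5 2 4 7 6 8 1 9 / 9 7 1 8 2 3 6 4 5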